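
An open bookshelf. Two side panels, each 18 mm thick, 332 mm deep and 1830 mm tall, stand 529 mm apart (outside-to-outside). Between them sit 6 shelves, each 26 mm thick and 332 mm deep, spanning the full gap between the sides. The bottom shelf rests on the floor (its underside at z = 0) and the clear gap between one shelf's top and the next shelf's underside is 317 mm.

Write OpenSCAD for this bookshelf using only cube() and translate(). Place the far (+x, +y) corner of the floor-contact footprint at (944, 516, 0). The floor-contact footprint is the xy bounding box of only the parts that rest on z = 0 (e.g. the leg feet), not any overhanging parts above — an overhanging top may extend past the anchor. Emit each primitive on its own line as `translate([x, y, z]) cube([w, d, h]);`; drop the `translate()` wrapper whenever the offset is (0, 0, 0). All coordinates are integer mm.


translate([415, 184, 0]) cube([18, 332, 1830]);
translate([926, 184, 0]) cube([18, 332, 1830]);
translate([433, 184, 0]) cube([493, 332, 26]);
translate([433, 184, 343]) cube([493, 332, 26]);
translate([433, 184, 686]) cube([493, 332, 26]);
translate([433, 184, 1029]) cube([493, 332, 26]);
translate([433, 184, 1372]) cube([493, 332, 26]);
translate([433, 184, 1715]) cube([493, 332, 26]);


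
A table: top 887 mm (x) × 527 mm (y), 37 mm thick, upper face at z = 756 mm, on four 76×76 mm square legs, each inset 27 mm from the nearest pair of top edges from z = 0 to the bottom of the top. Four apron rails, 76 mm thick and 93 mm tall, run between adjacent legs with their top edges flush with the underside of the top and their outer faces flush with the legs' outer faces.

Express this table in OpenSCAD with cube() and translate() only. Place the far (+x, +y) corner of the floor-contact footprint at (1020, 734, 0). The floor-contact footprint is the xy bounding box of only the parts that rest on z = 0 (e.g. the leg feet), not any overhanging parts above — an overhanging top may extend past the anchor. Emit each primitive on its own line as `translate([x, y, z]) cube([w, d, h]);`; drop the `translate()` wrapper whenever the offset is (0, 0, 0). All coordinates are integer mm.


translate([160, 234, 719]) cube([887, 527, 37]);
translate([187, 261, 0]) cube([76, 76, 719]);
translate([944, 261, 0]) cube([76, 76, 719]);
translate([187, 658, 0]) cube([76, 76, 719]);
translate([944, 658, 0]) cube([76, 76, 719]);
translate([263, 261, 626]) cube([681, 76, 93]);
translate([263, 658, 626]) cube([681, 76, 93]);
translate([187, 337, 626]) cube([76, 321, 93]);
translate([944, 337, 626]) cube([76, 321, 93]);


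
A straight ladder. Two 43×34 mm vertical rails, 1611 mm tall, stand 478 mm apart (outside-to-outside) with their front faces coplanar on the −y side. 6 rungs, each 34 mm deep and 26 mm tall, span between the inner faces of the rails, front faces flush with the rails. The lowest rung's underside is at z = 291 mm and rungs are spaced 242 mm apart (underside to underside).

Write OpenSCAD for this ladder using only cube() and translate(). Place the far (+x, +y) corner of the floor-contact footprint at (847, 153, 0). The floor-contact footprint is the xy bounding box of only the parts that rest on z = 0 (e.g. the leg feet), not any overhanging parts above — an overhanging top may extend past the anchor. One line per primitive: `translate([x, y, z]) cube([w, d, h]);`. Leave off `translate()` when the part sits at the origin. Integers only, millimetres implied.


translate([369, 119, 0]) cube([43, 34, 1611]);
translate([804, 119, 0]) cube([43, 34, 1611]);
translate([412, 119, 291]) cube([392, 34, 26]);
translate([412, 119, 533]) cube([392, 34, 26]);
translate([412, 119, 775]) cube([392, 34, 26]);
translate([412, 119, 1017]) cube([392, 34, 26]);
translate([412, 119, 1259]) cube([392, 34, 26]);
translate([412, 119, 1501]) cube([392, 34, 26]);


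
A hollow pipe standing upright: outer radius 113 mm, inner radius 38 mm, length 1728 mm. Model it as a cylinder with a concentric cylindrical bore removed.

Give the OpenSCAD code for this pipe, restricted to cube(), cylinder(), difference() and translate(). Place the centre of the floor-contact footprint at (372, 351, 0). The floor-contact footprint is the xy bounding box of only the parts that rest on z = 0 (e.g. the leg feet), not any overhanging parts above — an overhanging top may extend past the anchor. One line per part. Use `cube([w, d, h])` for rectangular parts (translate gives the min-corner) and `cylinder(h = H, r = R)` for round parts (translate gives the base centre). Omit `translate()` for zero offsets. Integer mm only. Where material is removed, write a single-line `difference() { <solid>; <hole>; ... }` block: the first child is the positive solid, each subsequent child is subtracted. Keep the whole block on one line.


difference() { translate([372, 351, 0]) cylinder(h = 1728, r = 113); translate([372, 351, 0]) cylinder(h = 1728, r = 38); }


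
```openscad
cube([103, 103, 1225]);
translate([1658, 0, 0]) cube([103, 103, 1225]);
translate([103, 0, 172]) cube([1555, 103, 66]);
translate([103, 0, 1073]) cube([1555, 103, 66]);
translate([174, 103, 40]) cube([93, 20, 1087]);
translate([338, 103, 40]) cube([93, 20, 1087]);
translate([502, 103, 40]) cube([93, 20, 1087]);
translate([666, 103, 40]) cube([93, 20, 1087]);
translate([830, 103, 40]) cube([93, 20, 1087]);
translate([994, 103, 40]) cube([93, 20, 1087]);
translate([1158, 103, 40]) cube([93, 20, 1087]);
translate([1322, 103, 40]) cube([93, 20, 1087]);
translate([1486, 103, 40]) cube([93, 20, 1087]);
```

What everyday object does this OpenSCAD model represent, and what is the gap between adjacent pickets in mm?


A fence section. The picket gap is 71 mm.

Two posts, two rails, 9 pickets — a fence section. Span 1555 mm holds 9 pickets of 93 mm with 10 equal gaps: ⌊(1555 − 9·93) / 10⌋ = 71 mm.


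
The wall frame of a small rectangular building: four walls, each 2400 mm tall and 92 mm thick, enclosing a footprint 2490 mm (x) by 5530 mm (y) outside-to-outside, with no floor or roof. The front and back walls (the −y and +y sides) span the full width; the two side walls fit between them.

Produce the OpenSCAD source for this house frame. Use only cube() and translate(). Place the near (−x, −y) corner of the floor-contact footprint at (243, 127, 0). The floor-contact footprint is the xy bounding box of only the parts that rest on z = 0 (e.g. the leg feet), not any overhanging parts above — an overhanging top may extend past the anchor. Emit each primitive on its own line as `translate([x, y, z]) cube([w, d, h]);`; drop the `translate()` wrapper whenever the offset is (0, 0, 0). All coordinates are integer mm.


translate([243, 127, 0]) cube([2490, 92, 2400]);
translate([243, 5565, 0]) cube([2490, 92, 2400]);
translate([243, 219, 0]) cube([92, 5346, 2400]);
translate([2641, 219, 0]) cube([92, 5346, 2400]);


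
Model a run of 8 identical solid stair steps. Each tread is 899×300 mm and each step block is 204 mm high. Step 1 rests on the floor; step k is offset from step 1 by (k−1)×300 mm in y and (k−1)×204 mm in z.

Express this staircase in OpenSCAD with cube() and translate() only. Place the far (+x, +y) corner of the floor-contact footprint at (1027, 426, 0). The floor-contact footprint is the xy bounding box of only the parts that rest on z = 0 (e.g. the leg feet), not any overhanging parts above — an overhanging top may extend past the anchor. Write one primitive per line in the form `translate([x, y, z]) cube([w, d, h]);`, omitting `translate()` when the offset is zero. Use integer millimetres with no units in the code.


translate([128, 126, 0]) cube([899, 300, 204]);
translate([128, 426, 204]) cube([899, 300, 204]);
translate([128, 726, 408]) cube([899, 300, 204]);
translate([128, 1026, 612]) cube([899, 300, 204]);
translate([128, 1326, 816]) cube([899, 300, 204]);
translate([128, 1626, 1020]) cube([899, 300, 204]);
translate([128, 1926, 1224]) cube([899, 300, 204]);
translate([128, 2226, 1428]) cube([899, 300, 204]);


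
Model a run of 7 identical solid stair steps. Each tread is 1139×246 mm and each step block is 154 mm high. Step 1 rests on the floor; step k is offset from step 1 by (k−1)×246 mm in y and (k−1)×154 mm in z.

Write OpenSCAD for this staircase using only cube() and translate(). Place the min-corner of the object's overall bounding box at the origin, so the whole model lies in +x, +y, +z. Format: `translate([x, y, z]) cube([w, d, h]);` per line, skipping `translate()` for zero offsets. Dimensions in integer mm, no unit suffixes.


cube([1139, 246, 154]);
translate([0, 246, 154]) cube([1139, 246, 154]);
translate([0, 492, 308]) cube([1139, 246, 154]);
translate([0, 738, 462]) cube([1139, 246, 154]);
translate([0, 984, 616]) cube([1139, 246, 154]);
translate([0, 1230, 770]) cube([1139, 246, 154]);
translate([0, 1476, 924]) cube([1139, 246, 154]);


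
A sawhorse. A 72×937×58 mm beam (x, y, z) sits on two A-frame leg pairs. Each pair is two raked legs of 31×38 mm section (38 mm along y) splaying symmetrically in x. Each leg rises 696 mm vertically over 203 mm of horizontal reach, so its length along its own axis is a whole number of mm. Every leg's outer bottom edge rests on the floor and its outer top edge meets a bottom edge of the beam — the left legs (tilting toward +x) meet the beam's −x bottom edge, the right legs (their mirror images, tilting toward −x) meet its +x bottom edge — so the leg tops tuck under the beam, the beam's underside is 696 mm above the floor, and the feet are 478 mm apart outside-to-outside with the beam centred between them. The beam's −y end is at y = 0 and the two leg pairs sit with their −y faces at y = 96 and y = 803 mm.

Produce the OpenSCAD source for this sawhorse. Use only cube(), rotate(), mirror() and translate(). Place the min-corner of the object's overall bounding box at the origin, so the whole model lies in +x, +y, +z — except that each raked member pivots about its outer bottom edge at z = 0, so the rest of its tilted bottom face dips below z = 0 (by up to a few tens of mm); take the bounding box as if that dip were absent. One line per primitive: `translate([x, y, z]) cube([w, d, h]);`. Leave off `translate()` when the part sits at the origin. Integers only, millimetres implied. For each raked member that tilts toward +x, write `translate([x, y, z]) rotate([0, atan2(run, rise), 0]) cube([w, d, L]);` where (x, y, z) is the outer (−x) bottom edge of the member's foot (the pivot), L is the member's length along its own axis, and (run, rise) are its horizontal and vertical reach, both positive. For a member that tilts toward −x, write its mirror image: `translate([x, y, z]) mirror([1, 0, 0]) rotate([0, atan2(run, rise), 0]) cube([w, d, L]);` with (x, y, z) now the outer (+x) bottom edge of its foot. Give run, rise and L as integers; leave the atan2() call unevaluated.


translate([203, 0, 696]) cube([72, 937, 58]);
translate([0, 96, 0]) rotate([0, atan2(203, 696), 0]) cube([31, 38, 725]);
translate([478, 96, 0]) mirror([1, 0, 0]) rotate([0, atan2(203, 696), 0]) cube([31, 38, 725]);
translate([0, 803, 0]) rotate([0, atan2(203, 696), 0]) cube([31, 38, 725]);
translate([478, 803, 0]) mirror([1, 0, 0]) rotate([0, atan2(203, 696), 0]) cube([31, 38, 725]);


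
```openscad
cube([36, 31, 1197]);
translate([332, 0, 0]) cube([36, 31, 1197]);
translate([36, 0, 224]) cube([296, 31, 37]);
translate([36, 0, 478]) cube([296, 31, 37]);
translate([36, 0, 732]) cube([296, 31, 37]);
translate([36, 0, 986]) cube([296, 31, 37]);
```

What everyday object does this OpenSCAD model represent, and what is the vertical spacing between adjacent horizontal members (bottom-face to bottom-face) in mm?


A ladder. The rung spacing is 254 mm.

Two tall 36×31 posts with 4 short bars between them — a ladder. Adjacent rungs sit at z = 224 and z = 478, so the spacing is 478 − 224 = 254 mm.


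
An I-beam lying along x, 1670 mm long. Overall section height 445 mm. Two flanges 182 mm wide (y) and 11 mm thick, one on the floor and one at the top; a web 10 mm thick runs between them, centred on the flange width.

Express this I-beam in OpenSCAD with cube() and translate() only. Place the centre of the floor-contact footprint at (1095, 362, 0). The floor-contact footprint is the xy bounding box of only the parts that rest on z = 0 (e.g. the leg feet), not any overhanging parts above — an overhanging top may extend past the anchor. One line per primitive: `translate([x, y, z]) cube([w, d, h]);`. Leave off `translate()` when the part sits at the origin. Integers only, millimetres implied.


translate([260, 271, 0]) cube([1670, 182, 11]);
translate([260, 357, 11]) cube([1670, 10, 423]);
translate([260, 271, 434]) cube([1670, 182, 11]);


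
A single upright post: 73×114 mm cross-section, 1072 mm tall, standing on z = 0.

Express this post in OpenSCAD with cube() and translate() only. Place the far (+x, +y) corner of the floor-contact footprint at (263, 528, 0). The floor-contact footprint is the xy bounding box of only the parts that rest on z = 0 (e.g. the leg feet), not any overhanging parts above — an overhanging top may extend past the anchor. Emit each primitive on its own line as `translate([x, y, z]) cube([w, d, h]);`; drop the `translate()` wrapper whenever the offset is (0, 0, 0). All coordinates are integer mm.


translate([190, 414, 0]) cube([73, 114, 1072]);


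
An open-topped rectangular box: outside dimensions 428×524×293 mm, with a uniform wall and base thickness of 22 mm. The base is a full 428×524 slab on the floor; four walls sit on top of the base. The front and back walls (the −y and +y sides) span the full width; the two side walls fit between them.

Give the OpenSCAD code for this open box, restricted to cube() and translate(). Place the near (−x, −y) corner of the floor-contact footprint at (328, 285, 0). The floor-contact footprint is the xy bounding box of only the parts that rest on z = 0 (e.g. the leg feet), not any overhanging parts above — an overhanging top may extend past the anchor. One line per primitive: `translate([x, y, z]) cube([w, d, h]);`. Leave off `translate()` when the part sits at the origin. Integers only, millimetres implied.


translate([328, 285, 0]) cube([428, 524, 22]);
translate([328, 285, 22]) cube([428, 22, 271]);
translate([328, 787, 22]) cube([428, 22, 271]);
translate([328, 307, 22]) cube([22, 480, 271]);
translate([734, 307, 22]) cube([22, 480, 271]);


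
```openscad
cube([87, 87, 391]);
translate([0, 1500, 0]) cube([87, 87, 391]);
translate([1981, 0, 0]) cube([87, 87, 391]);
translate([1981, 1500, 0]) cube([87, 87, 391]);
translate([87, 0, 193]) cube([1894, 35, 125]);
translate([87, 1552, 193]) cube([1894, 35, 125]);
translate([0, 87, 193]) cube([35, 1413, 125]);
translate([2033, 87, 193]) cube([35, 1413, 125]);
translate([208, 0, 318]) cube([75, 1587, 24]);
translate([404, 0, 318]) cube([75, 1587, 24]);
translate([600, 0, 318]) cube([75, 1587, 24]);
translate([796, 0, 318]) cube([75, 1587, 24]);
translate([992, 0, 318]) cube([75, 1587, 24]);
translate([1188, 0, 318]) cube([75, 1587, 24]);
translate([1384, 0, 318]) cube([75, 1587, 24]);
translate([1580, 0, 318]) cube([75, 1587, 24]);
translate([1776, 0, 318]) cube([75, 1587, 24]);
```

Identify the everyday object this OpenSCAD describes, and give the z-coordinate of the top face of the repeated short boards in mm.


A bed frame. The slat-top height is 342 mm.

Four posts, four rails, and a row of slats — a bed frame. Slats sit on the rails at z = 193 + 125 = 318; with slat thickness 24, the top is 342 mm.


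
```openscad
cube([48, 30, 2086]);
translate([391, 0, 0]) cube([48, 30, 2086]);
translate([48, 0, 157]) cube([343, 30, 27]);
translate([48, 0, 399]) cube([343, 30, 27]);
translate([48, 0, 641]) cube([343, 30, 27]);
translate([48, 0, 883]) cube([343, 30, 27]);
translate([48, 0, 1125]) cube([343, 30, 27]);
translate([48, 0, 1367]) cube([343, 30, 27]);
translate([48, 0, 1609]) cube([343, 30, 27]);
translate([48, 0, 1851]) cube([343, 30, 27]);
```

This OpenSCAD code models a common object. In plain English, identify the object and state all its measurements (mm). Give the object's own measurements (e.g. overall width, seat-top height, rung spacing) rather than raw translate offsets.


A straight ladder. Two 48×30 mm vertical rails, 2086 mm tall, stand 439 mm apart (outside-to-outside) with their front faces coplanar on the −y side. 8 rungs, each 30 mm deep and 27 mm tall, span between the inner faces of the rails, front faces flush with the rails. The lowest rung's underside is at z = 157 mm and rungs are spaced 242 mm apart (underside to underside).


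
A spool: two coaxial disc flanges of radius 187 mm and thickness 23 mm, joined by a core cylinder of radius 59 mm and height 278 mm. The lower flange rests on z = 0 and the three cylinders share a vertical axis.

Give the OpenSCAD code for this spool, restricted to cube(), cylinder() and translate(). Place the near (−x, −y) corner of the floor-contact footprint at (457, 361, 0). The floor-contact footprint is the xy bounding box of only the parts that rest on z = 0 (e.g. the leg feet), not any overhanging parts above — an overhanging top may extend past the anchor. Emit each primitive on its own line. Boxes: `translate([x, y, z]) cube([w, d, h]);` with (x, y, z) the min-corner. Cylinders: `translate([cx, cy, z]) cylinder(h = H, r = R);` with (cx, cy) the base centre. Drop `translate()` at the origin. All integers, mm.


translate([644, 548, 0]) cylinder(h = 23, r = 187);
translate([644, 548, 23]) cylinder(h = 278, r = 59);
translate([644, 548, 301]) cylinder(h = 23, r = 187);


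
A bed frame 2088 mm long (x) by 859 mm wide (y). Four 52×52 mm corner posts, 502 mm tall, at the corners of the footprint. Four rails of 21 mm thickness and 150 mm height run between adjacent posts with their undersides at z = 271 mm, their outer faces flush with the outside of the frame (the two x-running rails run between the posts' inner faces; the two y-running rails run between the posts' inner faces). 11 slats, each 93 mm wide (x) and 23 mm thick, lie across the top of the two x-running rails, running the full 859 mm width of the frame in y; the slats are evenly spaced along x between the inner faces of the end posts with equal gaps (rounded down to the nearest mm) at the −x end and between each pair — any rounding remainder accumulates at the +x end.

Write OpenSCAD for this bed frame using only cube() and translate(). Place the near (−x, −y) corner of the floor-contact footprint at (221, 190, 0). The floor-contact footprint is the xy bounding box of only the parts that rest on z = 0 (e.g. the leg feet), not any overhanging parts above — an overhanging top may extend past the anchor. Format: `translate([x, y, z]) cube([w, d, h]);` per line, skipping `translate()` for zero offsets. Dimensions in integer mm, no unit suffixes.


translate([221, 190, 0]) cube([52, 52, 502]);
translate([221, 997, 0]) cube([52, 52, 502]);
translate([2257, 190, 0]) cube([52, 52, 502]);
translate([2257, 997, 0]) cube([52, 52, 502]);
translate([273, 190, 271]) cube([1984, 21, 150]);
translate([273, 1028, 271]) cube([1984, 21, 150]);
translate([221, 242, 271]) cube([21, 755, 150]);
translate([2288, 242, 271]) cube([21, 755, 150]);
translate([353, 190, 421]) cube([93, 859, 23]);
translate([526, 190, 421]) cube([93, 859, 23]);
translate([699, 190, 421]) cube([93, 859, 23]);
translate([872, 190, 421]) cube([93, 859, 23]);
translate([1045, 190, 421]) cube([93, 859, 23]);
translate([1218, 190, 421]) cube([93, 859, 23]);
translate([1391, 190, 421]) cube([93, 859, 23]);
translate([1564, 190, 421]) cube([93, 859, 23]);
translate([1737, 190, 421]) cube([93, 859, 23]);
translate([1910, 190, 421]) cube([93, 859, 23]);
translate([2083, 190, 421]) cube([93, 859, 23]);


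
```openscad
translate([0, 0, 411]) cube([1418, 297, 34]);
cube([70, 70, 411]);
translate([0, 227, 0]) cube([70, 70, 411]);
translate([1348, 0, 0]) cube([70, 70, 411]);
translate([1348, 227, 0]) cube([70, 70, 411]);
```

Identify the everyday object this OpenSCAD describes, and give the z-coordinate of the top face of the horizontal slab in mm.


A bench. The seat-top height is 445 mm.

A long slab on four corner posts — a bench. The slab sits at z = 411 with thickness 34, so the top is 411 + 34 = 445 mm.


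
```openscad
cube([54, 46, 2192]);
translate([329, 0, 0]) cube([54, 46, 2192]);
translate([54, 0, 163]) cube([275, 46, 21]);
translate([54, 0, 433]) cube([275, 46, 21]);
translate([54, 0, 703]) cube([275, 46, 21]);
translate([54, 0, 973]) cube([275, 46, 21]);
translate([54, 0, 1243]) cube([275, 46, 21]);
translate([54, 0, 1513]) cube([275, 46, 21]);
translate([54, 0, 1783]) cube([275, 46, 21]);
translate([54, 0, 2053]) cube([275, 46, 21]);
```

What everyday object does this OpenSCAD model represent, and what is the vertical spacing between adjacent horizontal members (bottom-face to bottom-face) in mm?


A ladder. The rung spacing is 270 mm.

Two tall 54×46 posts with 8 short bars between them — a ladder. Adjacent rungs sit at z = 163 and z = 433, so the spacing is 433 − 163 = 270 mm.


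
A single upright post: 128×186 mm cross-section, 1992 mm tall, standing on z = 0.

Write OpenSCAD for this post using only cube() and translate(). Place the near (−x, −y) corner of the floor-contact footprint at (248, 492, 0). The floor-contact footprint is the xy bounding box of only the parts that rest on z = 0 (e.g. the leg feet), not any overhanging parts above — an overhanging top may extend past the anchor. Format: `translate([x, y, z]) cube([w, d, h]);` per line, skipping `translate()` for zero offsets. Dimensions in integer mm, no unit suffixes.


translate([248, 492, 0]) cube([128, 186, 1992]);


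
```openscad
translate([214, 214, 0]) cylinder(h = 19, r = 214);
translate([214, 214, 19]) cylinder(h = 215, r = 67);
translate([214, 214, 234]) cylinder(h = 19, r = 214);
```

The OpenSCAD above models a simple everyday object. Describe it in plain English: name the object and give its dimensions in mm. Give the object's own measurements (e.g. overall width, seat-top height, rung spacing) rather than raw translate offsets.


A spool: two coaxial disc flanges of radius 214 mm and thickness 19 mm, joined by a core cylinder of radius 67 mm and height 215 mm. The lower flange rests on z = 0 and the three cylinders share a vertical axis.


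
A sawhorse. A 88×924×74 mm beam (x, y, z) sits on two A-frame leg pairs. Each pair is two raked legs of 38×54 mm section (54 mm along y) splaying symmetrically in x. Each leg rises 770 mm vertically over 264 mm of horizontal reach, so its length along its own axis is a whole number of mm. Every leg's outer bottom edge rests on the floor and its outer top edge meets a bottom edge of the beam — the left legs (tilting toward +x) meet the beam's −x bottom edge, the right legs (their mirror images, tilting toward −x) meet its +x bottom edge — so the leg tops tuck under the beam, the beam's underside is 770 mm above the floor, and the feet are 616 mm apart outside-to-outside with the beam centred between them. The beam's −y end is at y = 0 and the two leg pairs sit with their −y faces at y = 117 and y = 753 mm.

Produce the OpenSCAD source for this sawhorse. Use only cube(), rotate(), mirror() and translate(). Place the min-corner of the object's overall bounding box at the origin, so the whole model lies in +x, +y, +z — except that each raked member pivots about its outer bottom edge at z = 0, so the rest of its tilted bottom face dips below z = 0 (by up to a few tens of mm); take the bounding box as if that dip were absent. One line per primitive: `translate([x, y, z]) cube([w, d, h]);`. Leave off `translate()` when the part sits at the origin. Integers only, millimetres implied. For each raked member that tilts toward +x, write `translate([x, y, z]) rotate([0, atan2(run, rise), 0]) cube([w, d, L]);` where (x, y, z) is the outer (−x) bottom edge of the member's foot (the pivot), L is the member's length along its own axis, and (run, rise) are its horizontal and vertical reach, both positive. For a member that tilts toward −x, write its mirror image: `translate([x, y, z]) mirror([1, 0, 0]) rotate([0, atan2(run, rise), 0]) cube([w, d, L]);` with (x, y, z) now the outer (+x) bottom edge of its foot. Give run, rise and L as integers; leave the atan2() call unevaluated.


translate([264, 0, 770]) cube([88, 924, 74]);
translate([0, 117, 0]) rotate([0, atan2(264, 770), 0]) cube([38, 54, 814]);
translate([616, 117, 0]) mirror([1, 0, 0]) rotate([0, atan2(264, 770), 0]) cube([38, 54, 814]);
translate([0, 753, 0]) rotate([0, atan2(264, 770), 0]) cube([38, 54, 814]);
translate([616, 753, 0]) mirror([1, 0, 0]) rotate([0, atan2(264, 770), 0]) cube([38, 54, 814]);


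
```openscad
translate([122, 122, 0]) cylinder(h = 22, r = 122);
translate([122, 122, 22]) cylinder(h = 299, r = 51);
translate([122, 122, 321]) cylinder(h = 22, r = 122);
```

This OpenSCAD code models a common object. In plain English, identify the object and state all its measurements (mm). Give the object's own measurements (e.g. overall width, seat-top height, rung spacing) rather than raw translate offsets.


A spool: two coaxial disc flanges of radius 122 mm and thickness 22 mm, joined by a core cylinder of radius 51 mm and height 299 mm. The lower flange rests on z = 0 and the three cylinders share a vertical axis.


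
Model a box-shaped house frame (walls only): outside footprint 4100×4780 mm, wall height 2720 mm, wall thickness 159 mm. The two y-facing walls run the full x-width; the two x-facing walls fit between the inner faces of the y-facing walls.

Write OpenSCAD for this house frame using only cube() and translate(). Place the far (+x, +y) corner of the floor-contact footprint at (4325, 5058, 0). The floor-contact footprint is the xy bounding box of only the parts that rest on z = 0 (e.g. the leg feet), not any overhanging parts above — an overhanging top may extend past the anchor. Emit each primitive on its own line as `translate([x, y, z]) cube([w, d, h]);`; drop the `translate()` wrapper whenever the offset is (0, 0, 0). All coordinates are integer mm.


translate([225, 278, 0]) cube([4100, 159, 2720]);
translate([225, 4899, 0]) cube([4100, 159, 2720]);
translate([225, 437, 0]) cube([159, 4462, 2720]);
translate([4166, 437, 0]) cube([159, 4462, 2720]);


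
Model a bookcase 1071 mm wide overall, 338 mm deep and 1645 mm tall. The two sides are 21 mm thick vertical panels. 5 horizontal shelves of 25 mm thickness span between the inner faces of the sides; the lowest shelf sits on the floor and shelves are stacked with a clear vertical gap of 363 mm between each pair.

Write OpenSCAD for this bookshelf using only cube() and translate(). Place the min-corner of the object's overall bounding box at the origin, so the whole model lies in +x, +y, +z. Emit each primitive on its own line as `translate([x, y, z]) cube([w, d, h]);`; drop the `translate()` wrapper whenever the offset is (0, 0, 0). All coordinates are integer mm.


cube([21, 338, 1645]);
translate([1050, 0, 0]) cube([21, 338, 1645]);
translate([21, 0, 0]) cube([1029, 338, 25]);
translate([21, 0, 388]) cube([1029, 338, 25]);
translate([21, 0, 776]) cube([1029, 338, 25]);
translate([21, 0, 1164]) cube([1029, 338, 25]);
translate([21, 0, 1552]) cube([1029, 338, 25]);


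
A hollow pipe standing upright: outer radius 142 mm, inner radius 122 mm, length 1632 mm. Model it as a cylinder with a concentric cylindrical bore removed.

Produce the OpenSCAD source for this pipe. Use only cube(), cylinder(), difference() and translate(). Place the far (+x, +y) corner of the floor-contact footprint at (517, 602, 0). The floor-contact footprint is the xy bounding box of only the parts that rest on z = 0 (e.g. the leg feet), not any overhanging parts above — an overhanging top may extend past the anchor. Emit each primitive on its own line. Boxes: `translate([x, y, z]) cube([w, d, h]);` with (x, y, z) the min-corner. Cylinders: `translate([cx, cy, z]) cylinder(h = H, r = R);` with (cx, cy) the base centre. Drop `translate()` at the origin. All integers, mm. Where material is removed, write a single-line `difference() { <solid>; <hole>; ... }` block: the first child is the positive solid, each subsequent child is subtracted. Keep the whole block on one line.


difference() { translate([375, 460, 0]) cylinder(h = 1632, r = 142); translate([375, 460, 0]) cylinder(h = 1632, r = 122); }


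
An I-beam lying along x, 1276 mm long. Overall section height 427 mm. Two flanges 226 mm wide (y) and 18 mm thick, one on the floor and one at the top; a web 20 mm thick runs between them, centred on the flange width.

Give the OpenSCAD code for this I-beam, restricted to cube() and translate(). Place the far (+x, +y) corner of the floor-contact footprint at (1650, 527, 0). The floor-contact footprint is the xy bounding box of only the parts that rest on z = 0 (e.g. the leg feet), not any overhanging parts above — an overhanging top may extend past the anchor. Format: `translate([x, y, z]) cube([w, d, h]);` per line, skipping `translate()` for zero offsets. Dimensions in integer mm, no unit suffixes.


translate([374, 301, 0]) cube([1276, 226, 18]);
translate([374, 404, 18]) cube([1276, 20, 391]);
translate([374, 301, 409]) cube([1276, 226, 18]);


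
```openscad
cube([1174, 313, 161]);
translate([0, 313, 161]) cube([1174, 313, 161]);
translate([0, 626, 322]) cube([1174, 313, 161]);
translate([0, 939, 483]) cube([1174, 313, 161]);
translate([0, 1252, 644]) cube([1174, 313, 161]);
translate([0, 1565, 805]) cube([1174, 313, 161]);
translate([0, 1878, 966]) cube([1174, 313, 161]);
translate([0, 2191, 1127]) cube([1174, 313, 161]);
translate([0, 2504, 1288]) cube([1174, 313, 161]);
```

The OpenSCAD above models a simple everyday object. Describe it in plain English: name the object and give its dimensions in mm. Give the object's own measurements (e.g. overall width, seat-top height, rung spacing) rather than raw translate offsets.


A straight staircase of 9 solid steps. Each step is 1174 mm wide (x), 313 mm deep (y, the going) and 161 mm tall (the rise). The first step rests on the floor; each subsequent step sits one going further in +y and one rise higher in +z, directly behind and above the previous step with no overlap.


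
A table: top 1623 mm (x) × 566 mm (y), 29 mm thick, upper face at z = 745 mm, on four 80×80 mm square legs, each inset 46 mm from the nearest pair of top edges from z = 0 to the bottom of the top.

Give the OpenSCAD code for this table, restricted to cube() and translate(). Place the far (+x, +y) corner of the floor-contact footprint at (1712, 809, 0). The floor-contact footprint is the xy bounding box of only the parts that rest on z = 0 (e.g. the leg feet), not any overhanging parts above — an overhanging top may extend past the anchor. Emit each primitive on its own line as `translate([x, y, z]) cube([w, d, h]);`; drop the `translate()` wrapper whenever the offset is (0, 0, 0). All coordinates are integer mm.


translate([135, 289, 716]) cube([1623, 566, 29]);
translate([181, 335, 0]) cube([80, 80, 716]);
translate([1632, 335, 0]) cube([80, 80, 716]);
translate([181, 729, 0]) cube([80, 80, 716]);
translate([1632, 729, 0]) cube([80, 80, 716]);


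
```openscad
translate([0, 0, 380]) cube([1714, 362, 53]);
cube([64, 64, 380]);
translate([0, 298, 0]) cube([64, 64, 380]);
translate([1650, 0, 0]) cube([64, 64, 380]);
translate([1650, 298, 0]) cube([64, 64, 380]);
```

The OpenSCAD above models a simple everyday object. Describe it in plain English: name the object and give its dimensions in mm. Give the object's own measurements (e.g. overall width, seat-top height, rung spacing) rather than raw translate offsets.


A bench: a 1714×362 mm seat slab, 53 mm thick, top at z = 433 mm, on four 64×64 mm square legs flush with the seat corners and standing on z = 0.


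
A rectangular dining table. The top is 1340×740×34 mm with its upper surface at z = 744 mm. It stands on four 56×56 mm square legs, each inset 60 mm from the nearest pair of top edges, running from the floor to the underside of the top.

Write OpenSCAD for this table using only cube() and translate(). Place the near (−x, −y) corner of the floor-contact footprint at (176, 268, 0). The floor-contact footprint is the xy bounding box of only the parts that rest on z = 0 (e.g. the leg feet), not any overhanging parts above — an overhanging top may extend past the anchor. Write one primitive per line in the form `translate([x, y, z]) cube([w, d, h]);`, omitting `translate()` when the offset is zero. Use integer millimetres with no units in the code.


// leg_h = 744 - 34 = 710
translate([116, 208, 710]) cube([1340, 740, 34]);
translate([176, 268, 0]) cube([56, 56, 710]);
translate([1340, 268, 0]) cube([56, 56, 710]);
translate([176, 832, 0]) cube([56, 56, 710]);
translate([1340, 832, 0]) cube([56, 56, 710]);


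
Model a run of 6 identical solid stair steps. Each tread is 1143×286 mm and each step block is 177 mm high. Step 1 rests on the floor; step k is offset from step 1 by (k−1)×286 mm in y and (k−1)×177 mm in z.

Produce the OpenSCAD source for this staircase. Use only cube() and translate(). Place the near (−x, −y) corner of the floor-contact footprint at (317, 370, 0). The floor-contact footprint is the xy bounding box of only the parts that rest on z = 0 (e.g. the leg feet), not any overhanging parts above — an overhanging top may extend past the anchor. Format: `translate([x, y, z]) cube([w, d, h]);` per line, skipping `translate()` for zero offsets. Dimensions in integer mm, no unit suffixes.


translate([317, 370, 0]) cube([1143, 286, 177]);
translate([317, 656, 177]) cube([1143, 286, 177]);
translate([317, 942, 354]) cube([1143, 286, 177]);
translate([317, 1228, 531]) cube([1143, 286, 177]);
translate([317, 1514, 708]) cube([1143, 286, 177]);
translate([317, 1800, 885]) cube([1143, 286, 177]);


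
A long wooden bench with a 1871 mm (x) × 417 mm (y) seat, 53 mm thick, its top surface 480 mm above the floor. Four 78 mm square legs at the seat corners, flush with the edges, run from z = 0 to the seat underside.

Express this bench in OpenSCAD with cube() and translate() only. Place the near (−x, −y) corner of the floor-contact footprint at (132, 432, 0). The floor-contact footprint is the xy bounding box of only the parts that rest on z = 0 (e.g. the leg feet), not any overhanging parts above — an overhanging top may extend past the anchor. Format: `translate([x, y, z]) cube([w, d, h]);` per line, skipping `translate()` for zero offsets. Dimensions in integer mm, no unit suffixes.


translate([132, 432, 427]) cube([1871, 417, 53]);
translate([132, 432, 0]) cube([78, 78, 427]);
translate([132, 771, 0]) cube([78, 78, 427]);
translate([1925, 432, 0]) cube([78, 78, 427]);
translate([1925, 771, 0]) cube([78, 78, 427]);


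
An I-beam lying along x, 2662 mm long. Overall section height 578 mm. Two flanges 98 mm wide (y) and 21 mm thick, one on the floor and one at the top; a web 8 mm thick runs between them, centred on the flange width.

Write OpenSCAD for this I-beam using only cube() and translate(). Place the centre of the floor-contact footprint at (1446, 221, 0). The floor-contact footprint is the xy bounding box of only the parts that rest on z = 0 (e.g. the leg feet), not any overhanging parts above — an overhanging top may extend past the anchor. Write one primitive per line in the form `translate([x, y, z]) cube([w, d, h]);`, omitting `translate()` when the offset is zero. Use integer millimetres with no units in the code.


translate([115, 172, 0]) cube([2662, 98, 21]);
translate([115, 217, 21]) cube([2662, 8, 536]);
translate([115, 172, 557]) cube([2662, 98, 21]);


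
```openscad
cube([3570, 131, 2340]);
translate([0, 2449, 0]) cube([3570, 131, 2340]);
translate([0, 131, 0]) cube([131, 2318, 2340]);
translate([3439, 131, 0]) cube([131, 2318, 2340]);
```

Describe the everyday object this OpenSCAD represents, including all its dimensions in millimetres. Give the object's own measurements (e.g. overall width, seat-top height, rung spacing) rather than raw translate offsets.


The wall frame of a small rectangular building: four walls, each 2340 mm tall and 131 mm thick, enclosing a footprint 3570 mm (x) by 2580 mm (y) outside-to-outside, with no floor or roof. The front and back walls (the −y and +y sides) span the full width; the two side walls fit between them.


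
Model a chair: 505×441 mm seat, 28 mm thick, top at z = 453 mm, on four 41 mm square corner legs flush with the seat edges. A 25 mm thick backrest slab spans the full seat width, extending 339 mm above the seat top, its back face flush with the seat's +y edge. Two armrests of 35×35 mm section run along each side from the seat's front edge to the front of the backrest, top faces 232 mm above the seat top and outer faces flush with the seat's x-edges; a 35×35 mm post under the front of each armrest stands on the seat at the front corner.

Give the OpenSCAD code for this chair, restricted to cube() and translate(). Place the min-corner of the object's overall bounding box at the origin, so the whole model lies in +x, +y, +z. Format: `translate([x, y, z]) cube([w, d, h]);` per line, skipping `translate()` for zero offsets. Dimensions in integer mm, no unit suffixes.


translate([0, 0, 425]) cube([505, 441, 28]);
cube([41, 41, 425]);
translate([464, 0, 0]) cube([41, 41, 425]);
translate([0, 400, 0]) cube([41, 41, 425]);
translate([464, 400, 0]) cube([41, 41, 425]);
translate([0, 416, 453]) cube([505, 25, 339]);
translate([0, 0, 650]) cube([35, 416, 35]);
translate([470, 0, 650]) cube([35, 416, 35]);
translate([0, 0, 453]) cube([35, 35, 197]);
translate([470, 0, 453]) cube([35, 35, 197]);


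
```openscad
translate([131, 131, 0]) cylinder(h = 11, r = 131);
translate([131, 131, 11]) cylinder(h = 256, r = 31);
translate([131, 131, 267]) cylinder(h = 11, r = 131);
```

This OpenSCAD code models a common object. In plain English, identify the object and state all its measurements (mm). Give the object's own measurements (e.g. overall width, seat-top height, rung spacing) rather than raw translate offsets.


A spool: two coaxial disc flanges of radius 131 mm and thickness 11 mm, joined by a core cylinder of radius 31 mm and height 256 mm. The lower flange rests on z = 0 and the three cylinders share a vertical axis.


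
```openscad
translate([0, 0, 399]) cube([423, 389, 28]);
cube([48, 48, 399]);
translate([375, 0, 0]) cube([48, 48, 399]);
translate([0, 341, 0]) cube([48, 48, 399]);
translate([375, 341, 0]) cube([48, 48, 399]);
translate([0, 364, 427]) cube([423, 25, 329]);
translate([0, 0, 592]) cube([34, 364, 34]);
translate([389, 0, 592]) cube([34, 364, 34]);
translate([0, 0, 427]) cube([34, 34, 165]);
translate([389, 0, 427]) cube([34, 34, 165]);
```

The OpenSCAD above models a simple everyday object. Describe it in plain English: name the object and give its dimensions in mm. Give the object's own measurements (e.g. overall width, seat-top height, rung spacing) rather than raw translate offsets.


A chair. The seat is a 423×389×28 mm slab with its top at z = 427 mm, on four 48×48 mm corner legs (flush with the seat edges, standing on z = 0). A flat backrest 25 mm thick, 329 mm tall, spans the full seat width and rises from the seat top along its +y edge, rear face flush with the rear of the seat. Two armrests of 34×34 mm section run along each side from the seat's front edge to the front of the backrest, top faces 199 mm above the seat top and outer faces flush with the seat's x-edges; a 34×34 mm post under the front of each armrest stands on the seat at the front corner.


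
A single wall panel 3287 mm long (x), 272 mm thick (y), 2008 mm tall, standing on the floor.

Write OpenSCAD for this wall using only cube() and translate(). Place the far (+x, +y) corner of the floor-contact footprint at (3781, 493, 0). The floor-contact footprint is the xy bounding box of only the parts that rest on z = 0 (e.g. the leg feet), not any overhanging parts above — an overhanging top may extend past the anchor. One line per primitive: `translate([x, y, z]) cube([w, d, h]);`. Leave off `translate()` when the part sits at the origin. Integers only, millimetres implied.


translate([494, 221, 0]) cube([3287, 272, 2008]);
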